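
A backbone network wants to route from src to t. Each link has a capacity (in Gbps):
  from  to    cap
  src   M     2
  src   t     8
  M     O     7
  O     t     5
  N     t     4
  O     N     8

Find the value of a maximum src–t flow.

10

Augment src→t: bottleneck 8. Total 8.
Augment src→M→O→t: bottleneck 2. Total 10.
No augmenting path remains in the residual graph.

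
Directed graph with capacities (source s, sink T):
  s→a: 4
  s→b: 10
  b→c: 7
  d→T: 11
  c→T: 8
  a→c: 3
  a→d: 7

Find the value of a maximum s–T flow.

Augment s→b→c→T: bottleneck 7. Total 7.
Augment s→a→c→T: bottleneck 1. Total 8.
Augment s→a→d→T: bottleneck 3. Total 11.
No augmenting path remains in the residual graph.

11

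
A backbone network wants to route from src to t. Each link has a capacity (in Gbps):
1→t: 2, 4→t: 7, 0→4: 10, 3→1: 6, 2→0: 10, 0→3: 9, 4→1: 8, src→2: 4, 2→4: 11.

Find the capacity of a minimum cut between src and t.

Max flow = 4 (via 1 augmenting path).
In the residual at optimum, the set reachable from src is {src}.
Cut edges: src→2 (cap 4). Sum = 4.

4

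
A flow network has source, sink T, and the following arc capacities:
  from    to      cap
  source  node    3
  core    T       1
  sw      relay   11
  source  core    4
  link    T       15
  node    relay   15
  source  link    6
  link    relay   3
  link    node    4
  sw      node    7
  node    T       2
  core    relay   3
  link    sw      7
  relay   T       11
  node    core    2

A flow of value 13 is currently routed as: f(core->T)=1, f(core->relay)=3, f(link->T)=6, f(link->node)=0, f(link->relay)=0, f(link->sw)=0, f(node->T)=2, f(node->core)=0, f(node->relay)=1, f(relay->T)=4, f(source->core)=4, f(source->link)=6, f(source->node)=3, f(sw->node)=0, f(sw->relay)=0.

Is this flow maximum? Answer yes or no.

Yes

Residual reachable from source: {source}; T is not reachable.
Saturated cut: source->link, source->node, source->core with total capacity 13 = current flow value. Flow is maximum.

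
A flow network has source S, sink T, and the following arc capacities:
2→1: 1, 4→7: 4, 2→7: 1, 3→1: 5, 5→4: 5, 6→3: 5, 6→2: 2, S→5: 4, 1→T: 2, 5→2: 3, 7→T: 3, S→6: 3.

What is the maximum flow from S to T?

5

Augment S→6→3→1→T: bottleneck 2. Total 2.
Augment S→6→2→7→T: bottleneck 1. Total 3.
Augment S→5→4→7→T: bottleneck 2. Total 5.
No augmenting path remains in the residual graph.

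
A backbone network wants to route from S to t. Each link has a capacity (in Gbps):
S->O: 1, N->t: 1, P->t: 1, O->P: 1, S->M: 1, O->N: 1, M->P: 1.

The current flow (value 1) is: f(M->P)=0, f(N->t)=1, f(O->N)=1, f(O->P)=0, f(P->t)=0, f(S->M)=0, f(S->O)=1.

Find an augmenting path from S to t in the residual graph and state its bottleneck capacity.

S->M->P->t, bottleneck 1

Residual along S->M->P->t: S->M: 1, M->P: 1, P->t: 1.
Bottleneck = min = 1.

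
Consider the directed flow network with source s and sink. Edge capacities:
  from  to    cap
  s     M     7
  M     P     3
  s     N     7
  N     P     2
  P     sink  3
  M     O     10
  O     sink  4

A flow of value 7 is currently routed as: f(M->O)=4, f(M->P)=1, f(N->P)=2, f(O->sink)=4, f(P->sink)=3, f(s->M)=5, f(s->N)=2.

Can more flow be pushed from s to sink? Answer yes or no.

No

Residual reachable from s: {M, N, O, P, s}; sink is not reachable.
Saturated cut: P->sink, O->sink with total capacity 7 = current flow value. Flow is maximum.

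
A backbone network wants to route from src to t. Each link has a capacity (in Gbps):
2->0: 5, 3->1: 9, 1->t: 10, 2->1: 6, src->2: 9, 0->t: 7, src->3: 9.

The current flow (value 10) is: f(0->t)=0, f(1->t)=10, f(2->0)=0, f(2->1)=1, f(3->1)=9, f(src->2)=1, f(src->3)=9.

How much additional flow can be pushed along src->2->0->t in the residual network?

Residual capacities along the path: src->2: 8, 2->0: 5, 0->t: 7.
Minimum is 5.

5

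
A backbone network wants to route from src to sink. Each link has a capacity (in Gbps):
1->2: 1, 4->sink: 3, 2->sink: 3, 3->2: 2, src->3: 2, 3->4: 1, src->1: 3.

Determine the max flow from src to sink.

Augment src->1->2->sink: bottleneck 1. Total 1.
Augment src->3->2->sink: bottleneck 2. Total 3.
No augmenting path remains in the residual graph.

3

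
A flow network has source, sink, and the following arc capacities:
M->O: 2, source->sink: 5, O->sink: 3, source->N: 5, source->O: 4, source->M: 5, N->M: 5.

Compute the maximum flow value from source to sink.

8

Augment source->sink: bottleneck 5. Total 5.
Augment source->O->sink: bottleneck 3. Total 8.
No augmenting path remains in the residual graph.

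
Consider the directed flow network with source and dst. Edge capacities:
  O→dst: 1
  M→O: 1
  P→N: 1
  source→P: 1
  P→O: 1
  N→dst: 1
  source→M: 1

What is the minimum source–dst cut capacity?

2

Max flow = 2 (via 2 augmenting paths).
In the residual at optimum, the set reachable from source is {source}.
Cut edges: source→P (cap 1), source→M (cap 1). Sum = 2.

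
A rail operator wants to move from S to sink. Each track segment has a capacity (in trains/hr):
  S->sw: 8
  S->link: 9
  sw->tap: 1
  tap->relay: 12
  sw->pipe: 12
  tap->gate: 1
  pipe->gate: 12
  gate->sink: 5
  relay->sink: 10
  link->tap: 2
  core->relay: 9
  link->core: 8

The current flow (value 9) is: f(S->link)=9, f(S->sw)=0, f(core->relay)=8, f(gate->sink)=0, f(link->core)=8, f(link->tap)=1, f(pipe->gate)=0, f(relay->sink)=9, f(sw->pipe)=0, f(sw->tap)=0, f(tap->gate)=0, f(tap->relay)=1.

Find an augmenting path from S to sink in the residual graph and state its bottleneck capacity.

S->sw->tap->relay->sink, bottleneck 1

Residual along S->sw->tap->relay->sink: S->sw: 8, sw->tap: 1, tap->relay: 11, relay->sink: 1.
Bottleneck = min = 1.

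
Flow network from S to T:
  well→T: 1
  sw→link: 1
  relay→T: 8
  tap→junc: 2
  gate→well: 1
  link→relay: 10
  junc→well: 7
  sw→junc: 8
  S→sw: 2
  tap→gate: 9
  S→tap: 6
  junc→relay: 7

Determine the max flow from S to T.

Augment S→sw→link→relay→T: bottleneck 1. Total 1.
Augment S→sw→junc→relay→T: bottleneck 1. Total 2.
Augment S→tap→junc→relay→T: bottleneck 2. Total 4.
Augment S→tap→gate→well→T: bottleneck 1. Total 5.
No augmenting path remains in the residual graph.

5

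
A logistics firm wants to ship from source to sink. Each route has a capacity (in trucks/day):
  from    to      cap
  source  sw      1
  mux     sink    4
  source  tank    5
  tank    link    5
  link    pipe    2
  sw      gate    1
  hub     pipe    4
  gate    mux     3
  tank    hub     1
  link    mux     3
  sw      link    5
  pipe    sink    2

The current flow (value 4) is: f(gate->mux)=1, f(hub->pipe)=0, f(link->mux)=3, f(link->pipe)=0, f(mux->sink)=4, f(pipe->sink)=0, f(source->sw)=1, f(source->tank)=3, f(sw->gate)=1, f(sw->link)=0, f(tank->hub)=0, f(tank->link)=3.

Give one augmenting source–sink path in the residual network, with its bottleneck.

Residual along source->tank->link->pipe->sink: source->tank: 2, tank->link: 2, link->pipe: 2, pipe->sink: 2.
Bottleneck = min = 2.

source->tank->link->pipe->sink, bottleneck 2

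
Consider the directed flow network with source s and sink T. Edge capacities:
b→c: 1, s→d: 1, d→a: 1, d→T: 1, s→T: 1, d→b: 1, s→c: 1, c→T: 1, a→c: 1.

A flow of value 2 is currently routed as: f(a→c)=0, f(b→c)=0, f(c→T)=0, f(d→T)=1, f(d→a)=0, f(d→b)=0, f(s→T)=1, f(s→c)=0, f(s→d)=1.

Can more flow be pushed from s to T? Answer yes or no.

Yes

Residual path s→c→T has bottleneck 1 > 0.
Pushing 1 along it raises the flow to 3, so the given flow is not maximum.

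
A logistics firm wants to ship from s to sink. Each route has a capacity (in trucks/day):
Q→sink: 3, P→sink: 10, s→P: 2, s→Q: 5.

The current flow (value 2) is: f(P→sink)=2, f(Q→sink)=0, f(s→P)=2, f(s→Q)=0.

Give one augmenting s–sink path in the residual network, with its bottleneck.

Residual along s→Q→sink: s→Q: 5, Q→sink: 3.
Bottleneck = min = 3.

s→Q→sink, bottleneck 3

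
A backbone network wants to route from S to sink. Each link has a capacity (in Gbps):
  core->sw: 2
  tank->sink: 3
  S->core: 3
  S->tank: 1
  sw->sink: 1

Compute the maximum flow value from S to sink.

2

Augment S->tank->sink: bottleneck 1. Total 1.
Augment S->core->sw->sink: bottleneck 1. Total 2.
No augmenting path remains in the residual graph.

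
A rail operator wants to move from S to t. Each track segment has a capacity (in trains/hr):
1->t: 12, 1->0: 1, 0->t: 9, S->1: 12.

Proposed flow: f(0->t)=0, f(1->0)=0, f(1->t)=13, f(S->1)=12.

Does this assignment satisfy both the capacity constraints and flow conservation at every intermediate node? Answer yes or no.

No

Capacity violated on 1->t: flow 13 > capacity 12.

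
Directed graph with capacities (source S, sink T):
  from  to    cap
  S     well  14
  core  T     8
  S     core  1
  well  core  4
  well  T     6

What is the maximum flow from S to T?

11

Augment S->well->T: bottleneck 6. Total 6.
Augment S->core->T: bottleneck 1. Total 7.
Augment S->well->core->T: bottleneck 4. Total 11.
No augmenting path remains in the residual graph.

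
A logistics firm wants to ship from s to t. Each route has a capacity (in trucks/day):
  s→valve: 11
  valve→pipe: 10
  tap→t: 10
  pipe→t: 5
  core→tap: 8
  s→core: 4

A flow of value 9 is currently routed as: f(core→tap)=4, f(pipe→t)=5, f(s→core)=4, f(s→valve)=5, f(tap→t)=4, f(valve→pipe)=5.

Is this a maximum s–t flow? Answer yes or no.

Yes

Residual reachable from s: {pipe, s, valve}; t is not reachable.
Saturated cut: s→core, pipe→t with total capacity 9 = current flow value. Flow is maximum.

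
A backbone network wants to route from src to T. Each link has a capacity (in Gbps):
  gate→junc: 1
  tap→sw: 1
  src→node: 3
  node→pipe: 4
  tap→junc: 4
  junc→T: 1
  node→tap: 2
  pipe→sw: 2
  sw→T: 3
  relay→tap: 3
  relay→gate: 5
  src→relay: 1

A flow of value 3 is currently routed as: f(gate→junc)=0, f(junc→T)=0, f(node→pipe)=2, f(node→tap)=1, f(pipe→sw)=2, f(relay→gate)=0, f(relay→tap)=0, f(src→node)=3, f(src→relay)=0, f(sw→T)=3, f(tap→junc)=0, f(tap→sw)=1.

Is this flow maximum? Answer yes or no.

No

Residual path src→relay→tap→junc→T has bottleneck 1 > 0.
Pushing 1 along it raises the flow to 4, so the given flow is not maximum.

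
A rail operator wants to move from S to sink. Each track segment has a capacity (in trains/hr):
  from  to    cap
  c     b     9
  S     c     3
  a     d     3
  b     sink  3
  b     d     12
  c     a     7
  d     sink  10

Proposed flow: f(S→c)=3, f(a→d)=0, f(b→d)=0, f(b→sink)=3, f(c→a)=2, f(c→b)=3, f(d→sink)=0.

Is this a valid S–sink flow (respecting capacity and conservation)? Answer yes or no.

No

Conservation fails at c: inflow 3 ≠ outflow 5.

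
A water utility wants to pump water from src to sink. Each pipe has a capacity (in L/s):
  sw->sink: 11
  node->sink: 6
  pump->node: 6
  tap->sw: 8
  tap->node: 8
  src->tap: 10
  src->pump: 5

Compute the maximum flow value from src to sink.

14

Augment src->pump->node->sink: bottleneck 5. Total 5.
Augment src->tap->node->sink: bottleneck 1. Total 6.
Augment src->tap->sw->sink: bottleneck 8. Total 14.
No augmenting path remains in the residual graph.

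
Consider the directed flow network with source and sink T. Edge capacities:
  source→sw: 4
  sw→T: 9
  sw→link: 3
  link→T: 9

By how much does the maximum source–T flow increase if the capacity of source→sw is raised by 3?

3

Original max flow = 4.
After raising cap(source→sw), augmenting paths through that edge carry 3 more units.
New max flow = 7. Increase = 3.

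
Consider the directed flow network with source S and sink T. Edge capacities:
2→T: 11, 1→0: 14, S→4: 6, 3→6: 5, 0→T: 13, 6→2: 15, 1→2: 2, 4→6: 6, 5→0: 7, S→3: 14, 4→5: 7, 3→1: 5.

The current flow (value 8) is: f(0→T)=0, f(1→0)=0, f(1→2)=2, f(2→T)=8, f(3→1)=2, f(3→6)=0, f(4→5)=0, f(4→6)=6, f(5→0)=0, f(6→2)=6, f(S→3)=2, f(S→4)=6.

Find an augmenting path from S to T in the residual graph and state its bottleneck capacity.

Residual along S→3→1→0→T: S→3: 12, 3→1: 3, 1→0: 14, 0→T: 13.
Bottleneck = min = 3.

S→3→1→0→T, bottleneck 3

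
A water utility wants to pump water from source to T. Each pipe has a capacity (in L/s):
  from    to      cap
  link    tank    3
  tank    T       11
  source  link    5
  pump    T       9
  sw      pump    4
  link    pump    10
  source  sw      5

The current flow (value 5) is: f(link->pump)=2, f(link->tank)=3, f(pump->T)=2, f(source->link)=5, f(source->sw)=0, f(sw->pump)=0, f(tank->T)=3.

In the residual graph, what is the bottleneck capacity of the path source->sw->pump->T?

Residual capacities along the path: source->sw: 5, sw->pump: 4, pump->T: 7.
Minimum is 4.

4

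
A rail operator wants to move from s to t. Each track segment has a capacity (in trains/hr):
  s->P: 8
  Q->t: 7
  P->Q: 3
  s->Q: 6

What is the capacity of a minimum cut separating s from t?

7

Max flow = 7 (via 2 augmenting paths).
In the residual at optimum, the set reachable from s is {P, Q, s}.
Cut edges: Q->t (cap 7). Sum = 7.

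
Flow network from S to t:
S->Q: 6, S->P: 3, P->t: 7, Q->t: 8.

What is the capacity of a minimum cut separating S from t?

9

Max flow = 9 (via 2 augmenting paths).
In the residual at optimum, the set reachable from S is {S}.
Cut edges: S->Q (cap 6), S->P (cap 3). Sum = 9.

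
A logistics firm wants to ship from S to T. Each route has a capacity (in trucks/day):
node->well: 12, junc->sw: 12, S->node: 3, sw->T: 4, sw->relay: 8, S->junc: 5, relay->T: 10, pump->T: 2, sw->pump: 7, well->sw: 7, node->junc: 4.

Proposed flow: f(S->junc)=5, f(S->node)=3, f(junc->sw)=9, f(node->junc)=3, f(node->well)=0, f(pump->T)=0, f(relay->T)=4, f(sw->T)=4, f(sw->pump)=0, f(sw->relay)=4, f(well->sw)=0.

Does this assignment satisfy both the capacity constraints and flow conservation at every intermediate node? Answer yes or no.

Conservation fails at junc: inflow 8 ≠ outflow 9.

No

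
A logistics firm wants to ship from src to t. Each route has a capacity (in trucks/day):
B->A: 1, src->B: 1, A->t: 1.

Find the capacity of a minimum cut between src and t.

1

Max flow = 1 (via 1 augmenting path).
In the residual at optimum, the set reachable from src is {src}.
Cut edges: src->B (cap 1). Sum = 1.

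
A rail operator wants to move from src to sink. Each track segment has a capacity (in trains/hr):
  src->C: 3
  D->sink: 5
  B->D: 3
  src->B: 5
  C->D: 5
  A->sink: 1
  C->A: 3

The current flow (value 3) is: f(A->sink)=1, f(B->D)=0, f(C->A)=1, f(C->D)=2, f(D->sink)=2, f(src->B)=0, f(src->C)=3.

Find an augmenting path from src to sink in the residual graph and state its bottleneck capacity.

src->B->D->sink, bottleneck 3

Residual along src->B->D->sink: src->B: 5, B->D: 3, D->sink: 3.
Bottleneck = min = 3.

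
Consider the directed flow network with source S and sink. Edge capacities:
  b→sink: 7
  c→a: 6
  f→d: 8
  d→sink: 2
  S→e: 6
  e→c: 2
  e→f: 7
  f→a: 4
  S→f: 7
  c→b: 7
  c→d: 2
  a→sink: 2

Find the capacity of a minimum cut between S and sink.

6

Max flow = 6 (via 3 augmenting paths).
In the residual at optimum, the set reachable from S is {S, a, d, e, f}.
Cut edges: e→c (cap 2), d→sink (cap 2), a→sink (cap 2). Sum = 6.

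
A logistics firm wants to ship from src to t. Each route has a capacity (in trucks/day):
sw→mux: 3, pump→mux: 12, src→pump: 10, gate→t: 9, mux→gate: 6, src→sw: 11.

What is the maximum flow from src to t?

6

Augment src→sw→mux→gate→t: bottleneck 3. Total 3.
Augment src→pump→mux→gate→t: bottleneck 3. Total 6.
No augmenting path remains in the residual graph.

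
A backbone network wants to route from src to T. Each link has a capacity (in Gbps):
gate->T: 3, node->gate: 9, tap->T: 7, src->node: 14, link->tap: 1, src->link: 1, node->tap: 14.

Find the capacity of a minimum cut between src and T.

10

Max flow = 10 (via 2 augmenting paths).
In the residual at optimum, the set reachable from src is {gate, link, node, src, tap}.
Cut edges: gate->T (cap 3), tap->T (cap 7). Sum = 10.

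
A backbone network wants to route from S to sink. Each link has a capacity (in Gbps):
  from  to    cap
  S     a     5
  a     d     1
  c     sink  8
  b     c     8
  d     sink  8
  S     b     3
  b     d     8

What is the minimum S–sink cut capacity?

4

Max flow = 4 (via 2 augmenting paths).
In the residual at optimum, the set reachable from S is {S, a}.
Cut edges: S→b (cap 3), a→d (cap 1). Sum = 4.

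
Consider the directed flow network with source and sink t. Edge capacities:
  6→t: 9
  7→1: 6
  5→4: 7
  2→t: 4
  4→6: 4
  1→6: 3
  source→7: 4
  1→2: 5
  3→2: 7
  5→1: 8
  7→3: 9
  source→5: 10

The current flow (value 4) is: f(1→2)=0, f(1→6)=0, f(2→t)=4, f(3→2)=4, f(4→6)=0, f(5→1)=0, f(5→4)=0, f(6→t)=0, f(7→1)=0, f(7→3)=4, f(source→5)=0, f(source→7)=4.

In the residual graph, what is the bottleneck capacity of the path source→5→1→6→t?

Residual capacities along the path: source→5: 10, 5→1: 8, 1→6: 3, 6→t: 9.
Minimum is 3.

3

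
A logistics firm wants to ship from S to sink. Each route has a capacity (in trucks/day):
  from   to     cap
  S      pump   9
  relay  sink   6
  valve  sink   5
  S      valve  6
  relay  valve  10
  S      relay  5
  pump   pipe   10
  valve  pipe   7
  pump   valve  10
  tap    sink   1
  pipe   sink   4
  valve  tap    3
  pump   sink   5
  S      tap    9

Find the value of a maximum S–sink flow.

Augment S→pump→sink: bottleneck 5. Total 5.
Augment S→relay→sink: bottleneck 5. Total 10.
Augment S→valve→sink: bottleneck 5. Total 15.
Augment S→tap→sink: bottleneck 1. Total 16.
Augment S→pump→pipe→sink: bottleneck 4. Total 20.
No augmenting path remains in the residual graph.

20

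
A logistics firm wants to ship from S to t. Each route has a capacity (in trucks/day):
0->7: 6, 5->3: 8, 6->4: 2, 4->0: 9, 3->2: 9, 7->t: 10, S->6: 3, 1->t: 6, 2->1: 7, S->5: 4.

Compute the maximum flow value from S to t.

6

Augment S->5->3->2->1->t: bottleneck 4. Total 4.
Augment S->6->4->0->7->t: bottleneck 2. Total 6.
No augmenting path remains in the residual graph.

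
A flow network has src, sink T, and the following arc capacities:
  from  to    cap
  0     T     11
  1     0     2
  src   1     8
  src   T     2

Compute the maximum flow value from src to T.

4

Augment src→T: bottleneck 2. Total 2.
Augment src→1→0→T: bottleneck 2. Total 4.
No augmenting path remains in the residual graph.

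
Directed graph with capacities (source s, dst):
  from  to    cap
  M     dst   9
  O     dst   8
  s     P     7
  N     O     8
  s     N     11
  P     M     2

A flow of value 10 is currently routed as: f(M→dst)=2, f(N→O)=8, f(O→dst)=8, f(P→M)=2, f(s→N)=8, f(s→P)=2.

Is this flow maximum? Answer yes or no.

Residual reachable from s: {N, P, s}; dst is not reachable.
Saturated cut: P→M, N→O with total capacity 10 = current flow value. Flow is maximum.

Yes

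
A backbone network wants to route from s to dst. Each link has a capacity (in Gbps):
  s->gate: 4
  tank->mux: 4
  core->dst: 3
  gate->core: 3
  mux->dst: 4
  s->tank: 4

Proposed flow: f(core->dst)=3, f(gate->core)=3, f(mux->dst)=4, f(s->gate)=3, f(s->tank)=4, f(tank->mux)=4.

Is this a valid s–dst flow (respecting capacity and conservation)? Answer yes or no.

Yes

Every edge has 0 ≤ f(e) ≤ cap(e).
At each intermediate node, inflow equals outflow.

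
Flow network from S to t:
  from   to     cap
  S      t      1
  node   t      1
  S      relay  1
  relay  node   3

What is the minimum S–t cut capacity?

2

Max flow = 2 (via 2 augmenting paths).
In the residual at optimum, the set reachable from S is {S}.
Cut edges: S→relay (cap 1), S→t (cap 1). Sum = 2.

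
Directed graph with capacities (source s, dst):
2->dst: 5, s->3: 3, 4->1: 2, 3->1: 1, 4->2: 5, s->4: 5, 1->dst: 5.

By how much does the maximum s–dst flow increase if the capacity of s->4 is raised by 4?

Original max flow = 6.
After raising cap(s->4), augmenting paths through that edge carry 2 more units.
New max flow = 8. Increase = 2.

2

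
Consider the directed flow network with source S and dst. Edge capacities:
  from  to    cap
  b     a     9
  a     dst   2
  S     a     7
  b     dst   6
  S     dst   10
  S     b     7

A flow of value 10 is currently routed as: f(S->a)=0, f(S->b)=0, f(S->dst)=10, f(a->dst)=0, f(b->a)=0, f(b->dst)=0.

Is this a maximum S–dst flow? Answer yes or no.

No

Residual path S->b->dst has bottleneck 6 > 0.
Pushing 6 along it raises the flow to 16, so the given flow is not maximum.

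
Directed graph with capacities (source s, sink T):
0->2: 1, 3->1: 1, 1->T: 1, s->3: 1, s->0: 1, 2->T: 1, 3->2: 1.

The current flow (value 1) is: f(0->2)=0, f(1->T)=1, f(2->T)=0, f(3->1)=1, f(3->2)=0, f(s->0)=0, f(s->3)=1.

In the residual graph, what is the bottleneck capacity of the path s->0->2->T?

1

Residual capacities along the path: s->0: 1, 0->2: 1, 2->T: 1.
Minimum is 1.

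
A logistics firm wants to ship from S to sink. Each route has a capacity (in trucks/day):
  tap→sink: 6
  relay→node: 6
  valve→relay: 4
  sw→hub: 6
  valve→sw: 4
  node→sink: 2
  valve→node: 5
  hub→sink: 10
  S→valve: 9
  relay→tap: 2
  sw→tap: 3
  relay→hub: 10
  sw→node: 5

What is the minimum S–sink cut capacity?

Max flow = 9 (via 4 augmenting paths).
In the residual at optimum, the set reachable from S is {S}.
Cut edges: S→valve (cap 9). Sum = 9.

9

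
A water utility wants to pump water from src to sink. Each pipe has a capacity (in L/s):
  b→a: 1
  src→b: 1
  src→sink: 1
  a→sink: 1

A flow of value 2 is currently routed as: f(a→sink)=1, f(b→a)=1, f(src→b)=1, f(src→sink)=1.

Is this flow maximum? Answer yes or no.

Yes

Residual reachable from src: {src}; sink is not reachable.
Saturated cut: src→b, src→sink with total capacity 2 = current flow value. Flow is maximum.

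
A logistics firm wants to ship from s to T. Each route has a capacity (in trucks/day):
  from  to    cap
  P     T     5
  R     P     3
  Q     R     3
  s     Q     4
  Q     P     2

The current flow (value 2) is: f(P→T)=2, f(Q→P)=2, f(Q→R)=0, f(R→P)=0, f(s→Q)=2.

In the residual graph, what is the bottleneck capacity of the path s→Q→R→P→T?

Residual capacities along the path: s→Q: 2, Q→R: 3, R→P: 3, P→T: 3.
Minimum is 2.

2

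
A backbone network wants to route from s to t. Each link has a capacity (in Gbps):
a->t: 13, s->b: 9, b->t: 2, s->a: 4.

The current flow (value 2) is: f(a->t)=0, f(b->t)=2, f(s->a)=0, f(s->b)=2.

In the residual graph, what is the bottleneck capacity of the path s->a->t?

Residual capacities along the path: s->a: 4, a->t: 13.
Minimum is 4.

4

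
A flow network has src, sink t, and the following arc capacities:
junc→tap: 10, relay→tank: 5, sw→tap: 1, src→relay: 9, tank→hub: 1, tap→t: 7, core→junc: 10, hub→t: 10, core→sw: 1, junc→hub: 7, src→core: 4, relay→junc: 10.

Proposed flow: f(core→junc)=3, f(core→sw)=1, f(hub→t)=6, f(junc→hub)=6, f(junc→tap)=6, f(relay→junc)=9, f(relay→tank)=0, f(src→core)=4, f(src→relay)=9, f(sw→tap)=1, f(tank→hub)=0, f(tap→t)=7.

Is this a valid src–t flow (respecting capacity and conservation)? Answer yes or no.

Every edge has 0 ≤ f(e) ≤ cap(e).
At each intermediate node, inflow equals outflow.

Yes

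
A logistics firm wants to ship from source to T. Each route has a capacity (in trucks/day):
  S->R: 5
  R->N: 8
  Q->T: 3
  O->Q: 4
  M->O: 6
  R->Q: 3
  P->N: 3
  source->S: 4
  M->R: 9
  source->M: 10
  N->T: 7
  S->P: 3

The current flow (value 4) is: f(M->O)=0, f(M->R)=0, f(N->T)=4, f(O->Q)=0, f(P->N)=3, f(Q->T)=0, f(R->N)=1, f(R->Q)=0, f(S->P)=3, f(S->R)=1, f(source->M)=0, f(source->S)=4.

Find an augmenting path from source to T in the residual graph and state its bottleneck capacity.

Residual along source->M->R->N->T: source->M: 10, M->R: 9, R->N: 7, N->T: 3.
Bottleneck = min = 3.

source->M->R->N->T, bottleneck 3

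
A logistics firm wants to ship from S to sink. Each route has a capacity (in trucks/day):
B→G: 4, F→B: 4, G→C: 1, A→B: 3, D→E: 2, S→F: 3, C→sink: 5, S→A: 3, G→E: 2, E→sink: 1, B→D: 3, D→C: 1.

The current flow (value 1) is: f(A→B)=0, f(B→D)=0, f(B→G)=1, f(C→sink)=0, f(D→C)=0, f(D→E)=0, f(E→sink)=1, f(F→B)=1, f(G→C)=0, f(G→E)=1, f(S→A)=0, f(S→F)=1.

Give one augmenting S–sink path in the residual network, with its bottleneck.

Residual along S→F→B→G→C→sink: S→F: 2, F→B: 3, B→G: 3, G→C: 1, C→sink: 5.
Bottleneck = min = 1.

S→F→B→G→C→sink, bottleneck 1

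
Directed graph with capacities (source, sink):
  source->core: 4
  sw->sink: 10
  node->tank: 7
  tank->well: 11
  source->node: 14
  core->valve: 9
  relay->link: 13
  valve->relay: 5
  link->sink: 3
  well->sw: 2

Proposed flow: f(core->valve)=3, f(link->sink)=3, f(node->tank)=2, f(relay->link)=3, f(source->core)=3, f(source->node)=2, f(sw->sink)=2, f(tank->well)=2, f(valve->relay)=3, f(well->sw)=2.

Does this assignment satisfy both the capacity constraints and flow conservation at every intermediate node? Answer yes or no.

Every edge has 0 ≤ f(e) ≤ cap(e).
At each intermediate node, inflow equals outflow.

Yes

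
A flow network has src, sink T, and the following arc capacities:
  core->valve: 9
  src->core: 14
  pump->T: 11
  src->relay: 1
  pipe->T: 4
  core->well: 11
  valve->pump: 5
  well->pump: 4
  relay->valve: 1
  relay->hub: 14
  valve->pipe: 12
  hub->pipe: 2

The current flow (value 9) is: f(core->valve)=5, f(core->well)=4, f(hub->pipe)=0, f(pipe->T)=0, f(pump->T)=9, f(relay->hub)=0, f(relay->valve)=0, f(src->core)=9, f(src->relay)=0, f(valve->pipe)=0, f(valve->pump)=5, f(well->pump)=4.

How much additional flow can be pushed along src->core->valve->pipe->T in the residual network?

4

Residual capacities along the path: src->core: 5, core->valve: 4, valve->pipe: 12, pipe->T: 4.
Minimum is 4.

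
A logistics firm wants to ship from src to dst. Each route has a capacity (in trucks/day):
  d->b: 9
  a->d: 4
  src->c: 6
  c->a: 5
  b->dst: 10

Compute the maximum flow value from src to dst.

Augment src->c->a->d->b->dst: bottleneck 4. Total 4.
No augmenting path remains in the residual graph.

4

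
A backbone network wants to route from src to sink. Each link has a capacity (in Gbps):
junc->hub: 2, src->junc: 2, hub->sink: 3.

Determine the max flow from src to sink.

2

Augment src->junc->hub->sink: bottleneck 2. Total 2.
No augmenting path remains in the residual graph.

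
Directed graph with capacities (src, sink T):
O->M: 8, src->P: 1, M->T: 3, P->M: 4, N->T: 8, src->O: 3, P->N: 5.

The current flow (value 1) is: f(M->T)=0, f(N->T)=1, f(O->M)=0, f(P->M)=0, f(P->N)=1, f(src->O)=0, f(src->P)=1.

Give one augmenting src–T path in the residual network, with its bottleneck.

Residual along src->O->M->T: src->O: 3, O->M: 8, M->T: 3.
Bottleneck = min = 3.

src->O->M->T, bottleneck 3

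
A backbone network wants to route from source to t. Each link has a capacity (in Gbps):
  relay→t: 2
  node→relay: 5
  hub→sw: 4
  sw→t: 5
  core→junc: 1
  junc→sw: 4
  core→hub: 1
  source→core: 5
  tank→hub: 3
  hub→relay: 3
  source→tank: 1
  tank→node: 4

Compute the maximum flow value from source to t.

Augment source→core→junc→sw→t: bottleneck 1. Total 1.
Augment source→core→hub→sw→t: bottleneck 1. Total 2.
Augment source→tank→hub→sw→t: bottleneck 1. Total 3.
No augmenting path remains in the residual graph.

3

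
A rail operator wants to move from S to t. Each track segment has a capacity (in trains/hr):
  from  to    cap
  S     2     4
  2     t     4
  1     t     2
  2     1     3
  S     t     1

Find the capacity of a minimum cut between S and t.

Max flow = 5 (via 2 augmenting paths).
In the residual at optimum, the set reachable from S is {S}.
Cut edges: S->2 (cap 4), S->t (cap 1). Sum = 5.

5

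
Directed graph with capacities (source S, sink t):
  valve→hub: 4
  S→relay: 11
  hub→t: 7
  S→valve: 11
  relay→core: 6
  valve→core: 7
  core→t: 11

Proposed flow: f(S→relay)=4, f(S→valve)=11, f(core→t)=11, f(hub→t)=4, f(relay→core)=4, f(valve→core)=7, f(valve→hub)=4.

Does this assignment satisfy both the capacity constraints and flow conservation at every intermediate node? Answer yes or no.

Yes

Every edge has 0 ≤ f(e) ≤ cap(e).
At each intermediate node, inflow equals outflow.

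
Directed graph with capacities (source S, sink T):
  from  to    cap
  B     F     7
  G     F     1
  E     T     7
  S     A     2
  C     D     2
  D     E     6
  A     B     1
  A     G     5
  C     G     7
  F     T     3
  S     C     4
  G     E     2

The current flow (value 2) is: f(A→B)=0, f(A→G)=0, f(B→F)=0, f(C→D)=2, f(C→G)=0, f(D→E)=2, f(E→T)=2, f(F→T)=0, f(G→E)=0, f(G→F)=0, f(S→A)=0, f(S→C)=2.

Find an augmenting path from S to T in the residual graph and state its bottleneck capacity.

S→C→G→E→T, bottleneck 2

Residual along S→C→G→E→T: S→C: 2, C→G: 7, G→E: 2, E→T: 5.
Bottleneck = min = 2.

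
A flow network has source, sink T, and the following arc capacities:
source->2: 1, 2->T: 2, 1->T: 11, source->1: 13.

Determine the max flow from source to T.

Augment source->2->T: bottleneck 1. Total 1.
Augment source->1->T: bottleneck 11. Total 12.
No augmenting path remains in the residual graph.

12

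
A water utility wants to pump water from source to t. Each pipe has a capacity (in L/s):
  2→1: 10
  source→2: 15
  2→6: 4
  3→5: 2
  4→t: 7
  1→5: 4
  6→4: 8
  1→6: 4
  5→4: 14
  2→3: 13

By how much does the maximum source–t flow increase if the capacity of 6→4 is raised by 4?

Original max flow = 7.
Edge 6→4 does not cross the min cut (source side {1, 2, 3, 4, 5, 6, source}), so extra capacity there cannot help.
New max flow = 7. Increase = 0.

0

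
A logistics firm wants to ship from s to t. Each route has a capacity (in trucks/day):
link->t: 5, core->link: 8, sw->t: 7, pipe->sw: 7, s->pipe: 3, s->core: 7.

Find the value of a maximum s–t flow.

8

Augment s->pipe->sw->t: bottleneck 3. Total 3.
Augment s->core->link->t: bottleneck 5. Total 8.
No augmenting path remains in the residual graph.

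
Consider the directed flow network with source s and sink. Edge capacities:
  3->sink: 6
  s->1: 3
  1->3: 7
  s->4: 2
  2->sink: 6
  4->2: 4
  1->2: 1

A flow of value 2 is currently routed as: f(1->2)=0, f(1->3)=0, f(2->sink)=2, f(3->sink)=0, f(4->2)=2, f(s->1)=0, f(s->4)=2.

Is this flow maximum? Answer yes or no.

No

Residual path s->1->2->sink has bottleneck 1 > 0.
Pushing 1 along it raises the flow to 3, so the given flow is not maximum.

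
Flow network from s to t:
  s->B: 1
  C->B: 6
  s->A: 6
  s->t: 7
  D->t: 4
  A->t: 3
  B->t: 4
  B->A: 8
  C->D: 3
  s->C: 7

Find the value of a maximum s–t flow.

17

Augment s->t: bottleneck 7. Total 7.
Augment s->B->t: bottleneck 1. Total 8.
Augment s->A->t: bottleneck 3. Total 11.
Augment s->C->B->t: bottleneck 3. Total 14.
Augment s->C->D->t: bottleneck 3. Total 17.
No augmenting path remains in the residual graph.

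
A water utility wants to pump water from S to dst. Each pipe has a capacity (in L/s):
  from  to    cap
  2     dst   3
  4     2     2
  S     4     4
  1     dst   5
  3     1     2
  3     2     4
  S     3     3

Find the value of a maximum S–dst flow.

5

Augment S→3→1→dst: bottleneck 2. Total 2.
Augment S→3→2→dst: bottleneck 1. Total 3.
Augment S→4→2→dst: bottleneck 2. Total 5.
No augmenting path remains in the residual graph.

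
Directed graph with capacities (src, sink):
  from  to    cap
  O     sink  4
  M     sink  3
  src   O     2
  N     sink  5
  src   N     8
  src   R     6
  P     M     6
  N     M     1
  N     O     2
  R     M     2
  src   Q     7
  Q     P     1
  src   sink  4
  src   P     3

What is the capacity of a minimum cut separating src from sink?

Max flow = 16 (via 6 augmenting paths).
In the residual at optimum, the set reachable from src is {M, N, P, Q, R, src}.
Cut edges: src->O (cap 2), src->sink (cap 4), N->O (cap 2), N->sink (cap 5), M->sink (cap 3). Sum = 16.

16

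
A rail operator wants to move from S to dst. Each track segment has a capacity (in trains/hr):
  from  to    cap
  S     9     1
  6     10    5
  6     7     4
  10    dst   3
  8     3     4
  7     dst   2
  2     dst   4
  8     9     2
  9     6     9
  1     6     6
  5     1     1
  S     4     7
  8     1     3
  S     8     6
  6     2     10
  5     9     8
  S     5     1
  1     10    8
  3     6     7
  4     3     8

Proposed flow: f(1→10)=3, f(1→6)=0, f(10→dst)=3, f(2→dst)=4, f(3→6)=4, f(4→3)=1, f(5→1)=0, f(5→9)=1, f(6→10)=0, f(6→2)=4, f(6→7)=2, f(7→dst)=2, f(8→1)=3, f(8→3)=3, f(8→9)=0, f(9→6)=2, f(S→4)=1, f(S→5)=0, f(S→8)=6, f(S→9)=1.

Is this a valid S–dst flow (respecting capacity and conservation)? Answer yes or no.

Conservation fails at 5: inflow 0 ≠ outflow 1.

No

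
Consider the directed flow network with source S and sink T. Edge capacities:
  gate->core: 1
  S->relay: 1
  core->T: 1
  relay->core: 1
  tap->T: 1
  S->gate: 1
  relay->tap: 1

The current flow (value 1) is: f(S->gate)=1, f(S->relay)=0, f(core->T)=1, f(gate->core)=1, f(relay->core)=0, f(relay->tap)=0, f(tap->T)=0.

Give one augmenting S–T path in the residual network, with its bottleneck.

Residual along S->relay->tap->T: S->relay: 1, relay->tap: 1, tap->T: 1.
Bottleneck = min = 1.

S->relay->tap->T, bottleneck 1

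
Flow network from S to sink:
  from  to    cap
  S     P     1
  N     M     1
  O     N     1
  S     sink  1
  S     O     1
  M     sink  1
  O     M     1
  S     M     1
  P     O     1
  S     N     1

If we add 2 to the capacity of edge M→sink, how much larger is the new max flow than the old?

2

Original max flow = 2.
After raising cap(M→sink), augmenting paths through that edge carry 2 more units.
New max flow = 4. Increase = 2.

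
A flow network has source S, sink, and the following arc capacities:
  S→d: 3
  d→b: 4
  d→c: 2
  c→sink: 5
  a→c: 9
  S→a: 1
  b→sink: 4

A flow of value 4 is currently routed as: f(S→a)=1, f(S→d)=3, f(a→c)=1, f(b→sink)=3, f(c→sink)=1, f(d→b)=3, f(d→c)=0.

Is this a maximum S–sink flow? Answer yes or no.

Residual reachable from S: {S}; sink is not reachable.
Saturated cut: S→d, S→a with total capacity 4 = current flow value. Flow is maximum.

Yes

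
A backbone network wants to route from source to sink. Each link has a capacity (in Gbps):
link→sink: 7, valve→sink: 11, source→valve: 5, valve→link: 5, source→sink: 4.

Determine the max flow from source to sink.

Augment source→sink: bottleneck 4. Total 4.
Augment source→valve→sink: bottleneck 5. Total 9.
No augmenting path remains in the residual graph.

9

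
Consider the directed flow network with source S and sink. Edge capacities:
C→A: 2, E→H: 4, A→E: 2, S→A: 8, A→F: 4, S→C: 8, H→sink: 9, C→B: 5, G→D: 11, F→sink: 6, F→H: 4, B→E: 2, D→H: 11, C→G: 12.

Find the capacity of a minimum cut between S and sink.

13

Max flow = 13 (via 4 augmenting paths).
In the residual at optimum, the set reachable from S is {A, B, C, D, E, G, H, S}.
Cut edges: A→F (cap 4), H→sink (cap 9). Sum = 13.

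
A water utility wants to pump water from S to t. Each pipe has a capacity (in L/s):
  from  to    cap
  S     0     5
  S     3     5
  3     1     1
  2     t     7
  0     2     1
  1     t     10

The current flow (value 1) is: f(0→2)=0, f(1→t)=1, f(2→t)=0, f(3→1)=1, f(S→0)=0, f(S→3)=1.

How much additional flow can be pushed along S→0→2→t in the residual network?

Residual capacities along the path: S→0: 5, 0→2: 1, 2→t: 7.
Minimum is 1.

1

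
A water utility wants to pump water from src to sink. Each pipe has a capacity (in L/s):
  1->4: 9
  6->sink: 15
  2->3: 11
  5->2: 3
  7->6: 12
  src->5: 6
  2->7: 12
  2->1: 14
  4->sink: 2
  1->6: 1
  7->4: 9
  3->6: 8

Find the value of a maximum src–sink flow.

Augment src->5->2->1->4->sink: bottleneck 2. Total 2.
Augment src->5->2->1->6->sink: bottleneck 1. Total 3.
No augmenting path remains in the residual graph.

3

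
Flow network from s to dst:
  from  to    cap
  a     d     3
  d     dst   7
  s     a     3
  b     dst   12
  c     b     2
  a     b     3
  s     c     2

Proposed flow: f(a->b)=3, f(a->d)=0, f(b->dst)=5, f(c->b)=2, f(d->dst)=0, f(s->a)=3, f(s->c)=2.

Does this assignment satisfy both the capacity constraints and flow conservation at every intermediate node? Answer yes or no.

Yes

Every edge has 0 ≤ f(e) ≤ cap(e).
At each intermediate node, inflow equals outflow.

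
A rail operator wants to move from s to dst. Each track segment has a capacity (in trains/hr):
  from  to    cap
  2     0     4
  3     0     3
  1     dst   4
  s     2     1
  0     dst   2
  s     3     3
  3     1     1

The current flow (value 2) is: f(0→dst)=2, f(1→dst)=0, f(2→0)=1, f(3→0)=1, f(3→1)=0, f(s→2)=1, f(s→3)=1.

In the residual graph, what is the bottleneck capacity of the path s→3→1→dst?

Residual capacities along the path: s→3: 2, 3→1: 1, 1→dst: 4.
Minimum is 1.

1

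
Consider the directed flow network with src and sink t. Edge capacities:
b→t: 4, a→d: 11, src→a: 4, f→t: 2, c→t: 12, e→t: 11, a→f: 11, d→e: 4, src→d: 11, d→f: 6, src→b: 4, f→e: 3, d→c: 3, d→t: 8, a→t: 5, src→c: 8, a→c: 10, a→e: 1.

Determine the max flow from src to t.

27

Augment src→a→t: bottleneck 4. Total 4.
Augment src→d→t: bottleneck 8. Total 12.
Augment src→b→t: bottleneck 4. Total 16.
Augment src→c→t: bottleneck 8. Total 24.
Augment src→d→f→t: bottleneck 2. Total 26.
Augment src→d→c→t: bottleneck 1. Total 27.
No augmenting path remains in the residual graph.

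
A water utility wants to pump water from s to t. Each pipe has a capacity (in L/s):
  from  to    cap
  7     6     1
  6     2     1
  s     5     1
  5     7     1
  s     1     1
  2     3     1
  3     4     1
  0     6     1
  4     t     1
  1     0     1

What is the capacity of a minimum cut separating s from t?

Max flow = 1 (via 1 augmenting path).
In the residual at optimum, the set reachable from s is {0, 1, 5, 6, 7, s}.
Cut edges: 6->2 (cap 1). Sum = 1.

1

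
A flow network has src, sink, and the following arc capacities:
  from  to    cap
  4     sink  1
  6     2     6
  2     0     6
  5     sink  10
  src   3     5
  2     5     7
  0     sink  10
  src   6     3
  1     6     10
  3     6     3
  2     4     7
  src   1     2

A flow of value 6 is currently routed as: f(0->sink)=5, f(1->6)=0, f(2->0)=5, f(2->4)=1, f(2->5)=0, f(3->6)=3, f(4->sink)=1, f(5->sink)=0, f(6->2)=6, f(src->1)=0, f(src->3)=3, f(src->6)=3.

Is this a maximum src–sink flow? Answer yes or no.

Residual reachable from src: {1, 3, 6, src}; sink is not reachable.
Saturated cut: 6->2 with total capacity 6 = current flow value. Flow is maximum.

Yes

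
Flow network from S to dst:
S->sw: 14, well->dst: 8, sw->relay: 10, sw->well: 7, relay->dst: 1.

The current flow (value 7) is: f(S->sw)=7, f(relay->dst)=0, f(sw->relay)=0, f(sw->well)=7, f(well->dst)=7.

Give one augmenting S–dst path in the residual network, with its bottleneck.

S->sw->relay->dst, bottleneck 1

Residual along S->sw->relay->dst: S->sw: 7, sw->relay: 10, relay->dst: 1.
Bottleneck = min = 1.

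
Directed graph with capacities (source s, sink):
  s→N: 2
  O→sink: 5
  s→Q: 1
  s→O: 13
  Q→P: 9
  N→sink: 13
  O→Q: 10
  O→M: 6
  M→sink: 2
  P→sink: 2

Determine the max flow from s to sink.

Augment s→O→sink: bottleneck 5. Total 5.
Augment s→N→sink: bottleneck 2. Total 7.
Augment s→O→M→sink: bottleneck 2. Total 9.
Augment s→Q→P→sink: bottleneck 1. Total 10.
Augment s→O→Q→P→sink: bottleneck 1. Total 11.
No augmenting path remains in the residual graph.

11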